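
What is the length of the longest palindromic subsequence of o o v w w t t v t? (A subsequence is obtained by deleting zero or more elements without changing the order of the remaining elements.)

4

Using dp[i][j] = 2 + dp[i+1][j−1] if the ends match, else max(dp[i+1][j], dp[i][j−1]):
dp[1][9] = 4. A witness is vttv at positions 3,6,7,8.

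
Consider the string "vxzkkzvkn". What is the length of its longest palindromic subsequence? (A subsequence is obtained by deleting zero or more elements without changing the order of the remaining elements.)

Using dp[i][j] = 2 + dp[i+1][j−1] if the ends match, else max(dp[i+1][j], dp[i][j−1]):
dp[1][9] = 6. A witness is vzkkzv at positions 1,3,4,5,6,7.

6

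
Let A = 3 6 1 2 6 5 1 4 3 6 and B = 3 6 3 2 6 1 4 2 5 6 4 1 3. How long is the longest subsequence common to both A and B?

Backtracking the LCS table gives one alignment: 3 (A1,B3) → 6 (A2,B5) → 1 (A3,B6) → 2 (A4,B8) → 6 (A5,B10) → 1 (A7,B12) → 3 (A9,B13).
So the longest common subsequence has length 7.

7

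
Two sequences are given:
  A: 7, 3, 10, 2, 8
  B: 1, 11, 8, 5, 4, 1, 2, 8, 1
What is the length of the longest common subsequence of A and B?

2

Backtracking the LCS table gives one alignment: 2 (A4,B7) → 8 (A5,B8).
So the longest common subsequence has length 2.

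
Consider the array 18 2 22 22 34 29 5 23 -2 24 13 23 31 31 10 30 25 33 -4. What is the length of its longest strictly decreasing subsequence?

6

Let dp[i] be the longest decreasing subsequence ending at position i. Then dp = [1, 2, 1, 1, 1, 2, 3, 3, 4, 3, 4, 4, 2, 2, 5, 3, 4, 2, 6].
The maximum is 6; one witness is 34, 29, 23, 13, 10, -4 at positions 5,6,8,11,15,19.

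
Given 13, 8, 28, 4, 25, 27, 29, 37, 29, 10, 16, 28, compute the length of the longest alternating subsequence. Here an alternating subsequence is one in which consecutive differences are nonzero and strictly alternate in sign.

7

Track the best alternating length ending on an up-step vs a down-step at each position: up/down = 1/1, 1/2, 3/1, 1/4, 5/4, 5/4, 5/1, 5/1, 5/6, 5/6, 7/6, 7/6.
The maximum over both is 7; one such subsequence is 13, 8, 28, 4, 25, 10, 16.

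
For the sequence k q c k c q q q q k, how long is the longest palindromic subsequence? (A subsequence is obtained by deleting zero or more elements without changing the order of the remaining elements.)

Using dp[i][j] = 2 + dp[i+1][j−1] if the ends match, else max(dp[i+1][j], dp[i][j−1]):
dp[1][10] = 7. A witness is kqqqqqk at positions 1,2,6,7,8,9,10.

7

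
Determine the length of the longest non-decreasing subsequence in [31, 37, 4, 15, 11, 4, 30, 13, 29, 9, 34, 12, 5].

5

One longest non-decreasing subsequence is 4, 11, 13, 29, 34 (positions 3,5,8,9,11), of length 5; no longer one exists.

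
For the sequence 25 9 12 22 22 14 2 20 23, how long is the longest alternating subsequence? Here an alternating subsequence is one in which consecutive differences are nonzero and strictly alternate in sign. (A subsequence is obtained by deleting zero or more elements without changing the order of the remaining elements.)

A longest alternating subsequence is 25, 9, 22, 14, 20 (positions 1,2,4,6,8); its 4 consecutive differences strictly alternate in sign, and length 5 is optimal.

5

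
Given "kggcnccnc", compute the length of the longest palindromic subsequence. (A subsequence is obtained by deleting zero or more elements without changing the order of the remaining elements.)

6

Using dp[i][j] = 2 + dp[i+1][j−1] if the ends match, else max(dp[i+1][j], dp[i][j−1]):
dp[1][9] = 6. A witness is cnccnc at positions 4,5,6,7,8,9.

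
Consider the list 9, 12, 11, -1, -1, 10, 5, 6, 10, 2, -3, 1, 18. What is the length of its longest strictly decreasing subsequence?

One longest decreasing subsequence is 12, 11, 10, 5, 2, -3 (positions 2,3,6,7,10,11), of length 6; no longer one exists.

6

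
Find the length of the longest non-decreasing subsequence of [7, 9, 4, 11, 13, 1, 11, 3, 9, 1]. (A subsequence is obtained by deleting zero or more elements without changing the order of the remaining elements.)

4

Let dp[i] be the longest non-decreasing subsequence ending at position i. Then dp = [1, 2, 1, 3, 4, 1, 4, 2, 3, 2].
The maximum is 4; one witness is 7, 9, 11, 13 at positions 1,2,4,5.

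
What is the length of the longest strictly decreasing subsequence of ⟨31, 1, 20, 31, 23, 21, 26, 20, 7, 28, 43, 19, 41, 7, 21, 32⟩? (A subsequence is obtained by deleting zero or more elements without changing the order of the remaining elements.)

6

Let dp[i] be the longest decreasing subsequence ending at position i. Then dp = [1, 2, 2, 1, 2, 3, 2, 4, 5, 2, 1, 5, 2, 6, 3, 3].
The maximum is 6; one witness is 31, 23, 21, 20, 19, 7 at positions 1,5,6,8,12,14.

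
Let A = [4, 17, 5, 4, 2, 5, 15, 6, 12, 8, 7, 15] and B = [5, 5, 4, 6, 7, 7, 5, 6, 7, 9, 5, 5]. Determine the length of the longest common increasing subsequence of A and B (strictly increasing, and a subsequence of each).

4

For each value that appears in both, track the longest common increasing run ending there.
The best achievable length is 4; one witness is 4, 5, 6, 7 (A-positions 1,3,8,11, B-positions 3,7,8,9).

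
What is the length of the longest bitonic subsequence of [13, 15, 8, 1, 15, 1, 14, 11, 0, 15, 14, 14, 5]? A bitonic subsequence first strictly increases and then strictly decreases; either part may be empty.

5

One longest bitonic subsequence is 13, 15, 14, 11, 5 (positions 1,2,7,8,13): it rises to 15 then falls. Length 5 is optimal.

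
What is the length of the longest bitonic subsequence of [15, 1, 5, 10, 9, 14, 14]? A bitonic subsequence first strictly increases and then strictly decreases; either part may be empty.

4

Let inc[i] be the LIS ending at i and dec[i] the longest strictly decreasing subsequence starting at i. inc = [1, 1, 2, 3, 3, 4, 4], dec = [3, 1, 1, 2, 1, 1, 1].
max_i inc[i]+dec[i]−1 = 4, with one witness 1, 5, 10, 9.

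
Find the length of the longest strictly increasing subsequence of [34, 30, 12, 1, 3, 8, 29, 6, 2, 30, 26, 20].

One longest increasing subsequence is 1, 3, 8, 29, 30 (positions 4,5,6,7,10), of length 5; no longer one exists.

5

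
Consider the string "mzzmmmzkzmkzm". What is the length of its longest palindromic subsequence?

9

One longest palindromic subsequence is mzmzkzmzm (positions 1,2,6,7,8,9,10,12,13); it reads the same forward and backward, and the interval DP gives dp[1][13] = 9.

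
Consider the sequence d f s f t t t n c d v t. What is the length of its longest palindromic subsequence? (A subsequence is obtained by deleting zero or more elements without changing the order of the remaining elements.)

One longest palindromic subsequence is dtttd (positions 1,5,6,7,10); it reads the same forward and backward, and the interval DP gives dp[1][12] = 5.

5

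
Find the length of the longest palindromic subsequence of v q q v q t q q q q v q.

One longest palindromic subsequence is qvqqqqqvq (positions 2,4,5,7,8,9,10,11,12); it reads the same forward and backward, and the interval DP gives dp[1][12] = 9.

9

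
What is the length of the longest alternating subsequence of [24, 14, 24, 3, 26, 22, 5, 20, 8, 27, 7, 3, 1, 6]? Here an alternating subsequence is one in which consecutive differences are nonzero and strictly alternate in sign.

Track the best alternating length ending on an up-step vs a down-step at each position: up/down = 1/1, 1/2, 3/1, 1/4, 5/1, 5/6, 5/6, 7/6, 7/8, 9/1, 7/10, 1/10, 1/10, 11/10.
The maximum over both is 11; one such subsequence is 24, 14, 24, 3, 26, 5, 20, 8, 27, 3, 6.

11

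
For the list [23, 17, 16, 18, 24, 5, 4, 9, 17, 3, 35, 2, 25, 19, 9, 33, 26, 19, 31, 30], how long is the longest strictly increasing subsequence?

6

Let dp[i] be the longest increasing subsequence ending at position i. Then dp = [1, 1, 1, 2, 3, 1, 1, 2, 3, 1, 4, 1, 4, 4, 2, 5, 5, 4, 6, 6].
The maximum is 6; one witness is 17, 18, 24, 25, 26, 31 at positions 2,4,5,13,17,19.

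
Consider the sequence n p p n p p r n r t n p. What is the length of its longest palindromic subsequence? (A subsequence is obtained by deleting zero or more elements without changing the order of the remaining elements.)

Using dp[i][j] = 2 + dp[i+1][j−1] if the ends match, else max(dp[i+1][j], dp[i][j−1]):
dp[1][12] = 7. A witness is pnrnrnp at positions 2,4,7,8,9,11,12.

7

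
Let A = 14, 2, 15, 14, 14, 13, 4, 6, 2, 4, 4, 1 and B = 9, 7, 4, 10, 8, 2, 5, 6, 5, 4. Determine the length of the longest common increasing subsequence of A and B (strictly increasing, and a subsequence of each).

For each value that appears in both, track the longest common increasing run ending there.
The best achievable length is 2; one witness is 4, 6 (A-positions 7,8, B-positions 3,8).

2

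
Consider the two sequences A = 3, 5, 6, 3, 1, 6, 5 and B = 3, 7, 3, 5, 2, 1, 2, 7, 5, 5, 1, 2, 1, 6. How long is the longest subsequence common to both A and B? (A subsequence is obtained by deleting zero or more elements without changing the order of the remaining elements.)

4

Backtracking the LCS table gives one alignment: 3 (A1,B3) → 5 (A2,B10) → 1 (A5,B13) → 6 (A6,B14).
So the longest common subsequence has length 4.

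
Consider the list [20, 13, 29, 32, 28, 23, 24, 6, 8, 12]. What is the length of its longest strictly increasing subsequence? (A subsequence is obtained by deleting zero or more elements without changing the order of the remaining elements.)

3

One longest increasing subsequence is 20, 29, 32 (positions 1,3,4), of length 3; no longer one exists.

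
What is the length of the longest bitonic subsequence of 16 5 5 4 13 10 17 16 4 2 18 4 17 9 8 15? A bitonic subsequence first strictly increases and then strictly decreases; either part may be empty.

Let inc[i] be the LIS ending at i and dec[i] the longest strictly decreasing subsequence starting at i. inc = [1, 1, 1, 1, 2, 2, 3, 3, 1, 1, 4, 2, 4, 3, 3, 4], dec = [5, 3, 3, 2, 4, 3, 4, 3, 2, 1, 4, 1, 3, 2, 1, 1].
max_i inc[i]+dec[i]−1 = 7, with one witness 5, 13, 17, 18, 17, 9, 8.

7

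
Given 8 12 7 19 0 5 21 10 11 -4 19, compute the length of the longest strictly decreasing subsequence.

Scanning left to right, the best length ending at each element is: 8→1, 12→1, 7→2, 19→1, 0→3, 5→3, 21→1, 10→2, 11→2, -4→4, 19→2.
So the longest decreasing subsequence has length 4, e.g. 8, 7, 0, -4.

4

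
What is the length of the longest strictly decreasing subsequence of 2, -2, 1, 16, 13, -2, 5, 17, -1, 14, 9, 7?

One longest decreasing subsequence is 16, 13, 5, -1 (positions 4,5,7,9), of length 4; no longer one exists.

4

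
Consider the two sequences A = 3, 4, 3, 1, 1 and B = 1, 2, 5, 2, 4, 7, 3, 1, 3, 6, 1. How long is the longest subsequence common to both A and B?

Backtracking the LCS table gives one alignment: 4 (A2,B5) → 3 (A3,B7) → 1 (A4,B8) → 1 (A5,B11).
So the longest common subsequence has length 4.

4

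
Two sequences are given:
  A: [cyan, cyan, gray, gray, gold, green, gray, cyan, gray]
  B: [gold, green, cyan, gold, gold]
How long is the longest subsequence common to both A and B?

A longest common subsequence is gold, green, cyan (length 3); the LCS DP confirms no longer common subsequence exists.

3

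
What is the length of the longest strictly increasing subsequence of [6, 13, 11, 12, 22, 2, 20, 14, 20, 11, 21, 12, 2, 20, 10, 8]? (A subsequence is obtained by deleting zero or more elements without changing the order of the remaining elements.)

6

One longest increasing subsequence is 6, 11, 12, 14, 20, 21 (positions 1,3,4,8,9,11), of length 6; no longer one exists.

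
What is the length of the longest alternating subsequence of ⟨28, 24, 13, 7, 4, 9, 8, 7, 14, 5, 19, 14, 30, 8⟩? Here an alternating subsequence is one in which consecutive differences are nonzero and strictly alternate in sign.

10

Track the best alternating length ending on an up-step vs a down-step at each position: up/down = 1/1, 1/2, 1/2, 1/2, 1/2, 3/2, 3/4, 3/4, 5/2, 3/6, 7/2, 7/8, 9/1, 7/10.
The maximum over both is 10; one such subsequence is 28, 7, 9, 8, 14, 5, 19, 14, 30, 8.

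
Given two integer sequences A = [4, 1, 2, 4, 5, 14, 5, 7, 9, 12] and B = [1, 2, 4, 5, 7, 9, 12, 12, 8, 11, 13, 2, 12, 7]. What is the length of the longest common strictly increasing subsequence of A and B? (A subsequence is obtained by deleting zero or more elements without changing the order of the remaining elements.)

A longest common strictly increasing subsequence is 1, 2, 4, 5, 7, 9, 12 (length 7); it appears in order in both A and B, and no longer such subsequence exists.

7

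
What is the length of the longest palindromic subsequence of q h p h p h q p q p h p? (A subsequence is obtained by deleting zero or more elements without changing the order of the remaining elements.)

One longest palindromic subsequence is phpqpqphp (positions 3,4,5,7,8,9,10,11,12); it reads the same forward and backward, and the interval DP gives dp[1][12] = 9.

9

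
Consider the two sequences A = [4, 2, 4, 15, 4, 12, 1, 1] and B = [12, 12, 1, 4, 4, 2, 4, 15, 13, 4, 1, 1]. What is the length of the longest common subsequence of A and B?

Backtracking the LCS table gives one alignment: 4 (A1,B5) → 2 (A2,B6) → 4 (A3,B7) → 15 (A4,B8) → 4 (A5,B10) → 1 (A7,B11) → 1 (A8,B12).
So the longest common subsequence has length 7.

7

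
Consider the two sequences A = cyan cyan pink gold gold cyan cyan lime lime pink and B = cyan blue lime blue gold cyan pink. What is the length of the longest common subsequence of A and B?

A longest common subsequence is cyan, gold, cyan, pink (length 4); the LCS DP confirms no longer common subsequence exists.

4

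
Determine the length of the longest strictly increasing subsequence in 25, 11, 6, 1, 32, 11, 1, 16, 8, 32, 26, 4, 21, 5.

Let dp[i] be the longest increasing subsequence ending at position i. Then dp = [1, 1, 1, 1, 2, 2, 1, 3, 2, 4, 4, 2, 4, 3].
The maximum is 4; one witness is 6, 11, 16, 32 at positions 3,6,8,10.

4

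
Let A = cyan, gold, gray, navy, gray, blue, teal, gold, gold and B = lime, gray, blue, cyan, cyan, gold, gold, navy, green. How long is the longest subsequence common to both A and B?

Backtracking the LCS table gives one alignment: gray (A5,B2) → blue (A6,B3) → gold (A8,B6) → gold (A9,B7).
So the longest common subsequence has length 4.

4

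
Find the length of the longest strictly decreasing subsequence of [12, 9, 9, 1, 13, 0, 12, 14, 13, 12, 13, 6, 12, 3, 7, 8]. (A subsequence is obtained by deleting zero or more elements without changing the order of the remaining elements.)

5

Let dp[i] be the longest decreasing subsequence ending at position i. Then dp = [1, 2, 2, 3, 1, 4, 2, 1, 2, 3, 2, 4, 3, 5, 4, 4].
The maximum is 5; one witness is 14, 13, 12, 6, 3 at positions 8,9,10,12,14.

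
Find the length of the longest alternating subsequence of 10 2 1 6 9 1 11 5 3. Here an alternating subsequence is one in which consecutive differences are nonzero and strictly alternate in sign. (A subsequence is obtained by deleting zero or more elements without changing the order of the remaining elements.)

6

Track the best alternating length ending on an up-step vs a down-step at each position: up/down = 1/1, 1/2, 1/2, 3/2, 3/2, 1/4, 5/1, 5/6, 5/6.
The maximum over both is 6; one such subsequence is 10, 2, 6, 1, 11, 5.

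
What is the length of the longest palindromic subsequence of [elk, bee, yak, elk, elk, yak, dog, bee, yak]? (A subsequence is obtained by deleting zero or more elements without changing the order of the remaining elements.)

6

One longest palindromic subsequence is bee yak elk elk yak bee (positions 2,3,4,5,6,8); it reads the same forward and backward, and the interval DP gives dp[1][9] = 6.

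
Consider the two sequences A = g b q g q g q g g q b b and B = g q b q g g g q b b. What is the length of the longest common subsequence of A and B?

Backtracking the LCS table gives one alignment: g (A1,B1) → b (A2,B3) → q (A5,B4) → g (A6,B5) → g (A8,B6) → g (A9,B7) → q (A10,B8) → b (A11,B9) → b (A12,B10).
So the longest common subsequence has length 9.

9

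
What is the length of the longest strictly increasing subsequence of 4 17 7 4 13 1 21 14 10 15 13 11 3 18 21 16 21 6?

7

Let dp[i] be the longest increasing subsequence ending at position i. Then dp = [1, 2, 2, 1, 3, 1, 4, 4, 3, 5, 4, 4, 2, 6, 7, 6, 7, 3].
The maximum is 7; one witness is 4, 7, 13, 14, 15, 18, 21 at positions 1,3,5,8,10,14,15.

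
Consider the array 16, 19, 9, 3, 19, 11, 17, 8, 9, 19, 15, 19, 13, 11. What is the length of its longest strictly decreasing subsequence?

5

Scanning left to right, the best length ending at each element is: 16→1, 19→1, 9→2, 3→3, 19→1, 11→2, 17→2, 8→3, 9→3, 19→1, 15→3, 19→1, 13→4, 11→5.
So the longest decreasing subsequence has length 5, e.g. 19, 17, 15, 13, 11.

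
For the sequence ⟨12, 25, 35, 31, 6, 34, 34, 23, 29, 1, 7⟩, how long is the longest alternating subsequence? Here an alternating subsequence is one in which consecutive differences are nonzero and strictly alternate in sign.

A longest alternating subsequence is 12, 35, 31, 34, 23, 29, 1, 7 (positions 1,3,4,6,8,9,10,11); its 7 consecutive differences strictly alternate in sign, and length 8 is optimal.

8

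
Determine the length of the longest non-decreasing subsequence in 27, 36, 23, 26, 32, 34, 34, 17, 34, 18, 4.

6

Let dp[i] be the longest non-decreasing subsequence ending at position i. Then dp = [1, 2, 1, 2, 3, 4, 5, 1, 6, 2, 1].
The maximum is 6; one witness is 23, 26, 32, 34, 34, 34 at positions 3,4,5,6,7,9.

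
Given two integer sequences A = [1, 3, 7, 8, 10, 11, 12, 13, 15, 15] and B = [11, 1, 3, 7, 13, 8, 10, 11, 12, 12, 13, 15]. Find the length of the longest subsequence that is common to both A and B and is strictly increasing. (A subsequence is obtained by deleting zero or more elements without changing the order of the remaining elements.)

A longest common strictly increasing subsequence is 1, 3, 7, 8, 10, 11, 12, 13, 15 (length 9); it appears in order in both A and B, and no longer such subsequence exists.

9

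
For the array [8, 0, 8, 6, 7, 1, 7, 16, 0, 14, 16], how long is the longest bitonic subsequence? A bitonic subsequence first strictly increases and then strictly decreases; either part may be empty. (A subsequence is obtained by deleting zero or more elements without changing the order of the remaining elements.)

5

Let inc[i] be the LIS ending at i and dec[i] the longest strictly decreasing subsequence starting at i. inc = [1, 1, 2, 2, 3, 2, 3, 4, 1, 4, 5], dec = [4, 1, 4, 3, 3, 2, 2, 2, 1, 1, 1].
max_i inc[i]+dec[i]−1 = 5, with one witness 0, 8, 7, 1, 0.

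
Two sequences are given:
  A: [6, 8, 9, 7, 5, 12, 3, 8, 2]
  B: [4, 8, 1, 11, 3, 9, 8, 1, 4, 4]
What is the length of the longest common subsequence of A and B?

A longest common subsequence is 8, 9, 8 (length 3); the LCS DP confirms no longer common subsequence exists.

3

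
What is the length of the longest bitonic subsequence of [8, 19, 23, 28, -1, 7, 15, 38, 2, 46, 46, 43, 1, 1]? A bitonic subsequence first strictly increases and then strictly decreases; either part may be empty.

Let inc[i] be the LIS ending at i and dec[i] the longest strictly decreasing subsequence starting at i. inc = [1, 2, 3, 4, 1, 2, 3, 5, 2, 6, 6, 6, 2, 2], dec = [4, 4, 4, 4, 1, 3, 3, 3, 2, 3, 3, 2, 1, 1].
max_i inc[i]+dec[i]−1 = 8, with one witness 8, 19, 23, 28, 38, 46, 43, 1.

8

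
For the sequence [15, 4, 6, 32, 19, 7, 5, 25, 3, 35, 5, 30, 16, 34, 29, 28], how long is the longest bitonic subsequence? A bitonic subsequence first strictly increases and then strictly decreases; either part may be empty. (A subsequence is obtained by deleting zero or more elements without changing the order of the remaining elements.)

8

One longest bitonic subsequence is 4, 6, 19, 25, 35, 34, 29, 28 (positions 2,3,5,8,10,14,15,16): it rises to 35 then falls. Length 8 is optimal.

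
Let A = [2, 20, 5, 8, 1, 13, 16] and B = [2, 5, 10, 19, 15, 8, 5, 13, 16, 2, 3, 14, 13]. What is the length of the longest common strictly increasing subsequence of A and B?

5

For each value that appears in both, track the longest common increasing run ending there.
The best achievable length is 5; one witness is 2, 5, 8, 13, 16 (A-positions 1,3,4,6,7, B-positions 1,2,6,8,9).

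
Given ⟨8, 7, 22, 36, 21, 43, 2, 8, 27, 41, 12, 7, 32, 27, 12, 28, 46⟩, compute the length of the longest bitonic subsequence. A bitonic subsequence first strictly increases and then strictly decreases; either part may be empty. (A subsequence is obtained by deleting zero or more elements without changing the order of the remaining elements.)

One longest bitonic subsequence is 8, 22, 36, 43, 41, 32, 27, 12 (positions 1,3,4,6,10,13,14,15): it rises to 43 then falls. Length 8 is optimal.

8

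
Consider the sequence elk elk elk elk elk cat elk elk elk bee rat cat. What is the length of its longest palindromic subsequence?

Using dp[i][j] = 2 + dp[i+1][j−1] if the ends match, else max(dp[i+1][j], dp[i][j−1]):
dp[1][12] = 8. A witness is elk elk elk elk elk elk elk elk at positions 1,2,3,4,5,7,8,9.

8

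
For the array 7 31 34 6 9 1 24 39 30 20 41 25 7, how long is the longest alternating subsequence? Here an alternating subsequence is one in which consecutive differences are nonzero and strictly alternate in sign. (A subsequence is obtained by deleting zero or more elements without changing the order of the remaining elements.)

Track the best alternating length ending on an up-step vs a down-step at each position: up/down = 1/1, 2/1, 2/1, 1/3, 4/3, 1/5, 6/3, 6/1, 6/7, 6/7, 8/1, 8/9, 6/9.
The maximum over both is 9; one such subsequence is 7, 31, 6, 9, 1, 39, 30, 41, 25.

9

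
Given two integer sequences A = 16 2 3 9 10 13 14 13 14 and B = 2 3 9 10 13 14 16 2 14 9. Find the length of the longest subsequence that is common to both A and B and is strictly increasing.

6

A longest common strictly increasing subsequence is 2, 3, 9, 10, 13, 14 (length 6); it appears in order in both A and B, and no longer such subsequence exists.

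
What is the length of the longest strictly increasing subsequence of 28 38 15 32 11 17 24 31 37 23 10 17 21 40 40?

One longest increasing subsequence is 15, 17, 24, 31, 37, 40 (positions 3,6,7,8,9,14), of length 6; no longer one exists.

6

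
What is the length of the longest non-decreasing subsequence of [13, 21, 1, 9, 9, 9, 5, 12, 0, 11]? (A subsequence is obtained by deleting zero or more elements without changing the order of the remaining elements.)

5

Let dp[i] be the longest non-decreasing subsequence ending at position i. Then dp = [1, 2, 1, 2, 3, 4, 2, 5, 1, 5].
The maximum is 5; one witness is 1, 9, 9, 9, 12 at positions 3,4,5,6,8.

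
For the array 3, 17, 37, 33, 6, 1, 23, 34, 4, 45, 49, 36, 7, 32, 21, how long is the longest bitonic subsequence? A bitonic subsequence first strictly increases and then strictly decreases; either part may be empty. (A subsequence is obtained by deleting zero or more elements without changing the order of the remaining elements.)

9

One longest bitonic subsequence is 3, 17, 33, 34, 45, 49, 36, 32, 21 (positions 1,2,4,8,10,11,12,14,15): it rises to 49 then falls. Length 9 is optimal.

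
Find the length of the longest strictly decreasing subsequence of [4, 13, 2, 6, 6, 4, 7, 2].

4

One longest decreasing subsequence is 13, 6, 4, 2 (positions 2,4,6,8), of length 4; no longer one exists.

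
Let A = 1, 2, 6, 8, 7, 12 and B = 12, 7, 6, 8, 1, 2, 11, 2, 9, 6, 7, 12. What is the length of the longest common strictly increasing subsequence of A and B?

A longest common strictly increasing subsequence is 1, 2, 6, 7, 12 (length 5); it appears in order in both A and B, and no longer such subsequence exists.

5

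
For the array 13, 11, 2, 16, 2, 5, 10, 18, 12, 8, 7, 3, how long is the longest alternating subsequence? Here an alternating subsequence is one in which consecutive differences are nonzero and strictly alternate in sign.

A longest alternating subsequence is 13, 11, 16, 2, 18, 12 (positions 1,2,4,5,8,9); its 5 consecutive differences strictly alternate in sign, and length 6 is optimal.

6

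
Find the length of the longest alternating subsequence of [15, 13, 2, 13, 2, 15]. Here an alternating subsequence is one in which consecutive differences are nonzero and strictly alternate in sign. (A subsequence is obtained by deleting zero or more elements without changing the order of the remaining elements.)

5

Track the best alternating length ending on an up-step vs a down-step at each position: up/down = 1/1, 1/2, 1/2, 3/2, 1/4, 5/1.
The maximum over both is 5; one such subsequence is 15, 2, 13, 2, 15.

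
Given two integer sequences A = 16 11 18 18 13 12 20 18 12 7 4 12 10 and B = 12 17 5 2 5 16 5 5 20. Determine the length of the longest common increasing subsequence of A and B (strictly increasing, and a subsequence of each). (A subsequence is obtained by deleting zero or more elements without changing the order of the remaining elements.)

For each value that appears in both, track the longest common increasing run ending there.
The best achievable length is 2; one witness is 12, 20 (A-positions 6,7, B-positions 1,9).

2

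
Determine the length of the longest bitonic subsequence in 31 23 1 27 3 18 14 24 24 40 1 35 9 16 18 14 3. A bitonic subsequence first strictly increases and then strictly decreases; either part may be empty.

Let inc[i] be the LIS ending at i and dec[i] the longest strictly decreasing subsequence starting at i. inc = [1, 1, 1, 2, 2, 3, 3, 4, 4, 5, 1, 5, 3, 4, 5, 4, 2], dec = [6, 5, 1, 5, 2, 4, 3, 4, 4, 5, 1, 4, 2, 3, 3, 2, 1].
max_i inc[i]+dec[i]−1 = 9, with one witness 1, 3, 18, 24, 40, 35, 18, 14, 3.

9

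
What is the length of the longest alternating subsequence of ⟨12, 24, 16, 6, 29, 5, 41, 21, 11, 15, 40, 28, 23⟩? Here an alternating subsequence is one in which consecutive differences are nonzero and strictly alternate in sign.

9

Track the best alternating length ending on an up-step vs a down-step at each position: up/down = 1/1, 2/1, 2/3, 1/3, 4/1, 1/5, 6/1, 6/7, 6/7, 8/7, 8/7, 8/9, 8/9.
The maximum over both is 9; one such subsequence is 12, 24, 16, 29, 5, 41, 21, 40, 28.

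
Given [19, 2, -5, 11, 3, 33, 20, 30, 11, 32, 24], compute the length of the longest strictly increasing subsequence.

One longest increasing subsequence is 2, 11, 20, 30, 32 (positions 2,4,7,8,10), of length 5; no longer one exists.

5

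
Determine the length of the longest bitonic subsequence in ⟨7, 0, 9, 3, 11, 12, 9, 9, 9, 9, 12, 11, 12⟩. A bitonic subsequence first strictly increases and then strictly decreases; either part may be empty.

One longest bitonic subsequence is 7, 9, 11, 12, 11 (positions 1,3,5,6,12): it rises to 12 then falls. Length 5 is optimal.

5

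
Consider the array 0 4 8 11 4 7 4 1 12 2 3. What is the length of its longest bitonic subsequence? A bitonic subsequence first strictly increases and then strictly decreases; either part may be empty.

One longest bitonic subsequence is 0, 4, 8, 11, 7, 4, 3 (positions 1,2,3,4,6,7,11): it rises to 11 then falls. Length 7 is optimal.

7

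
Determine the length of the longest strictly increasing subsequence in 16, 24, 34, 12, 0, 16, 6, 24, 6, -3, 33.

4

One longest increasing subsequence is 12, 16, 24, 33 (positions 4,6,8,11), of length 4; no longer one exists.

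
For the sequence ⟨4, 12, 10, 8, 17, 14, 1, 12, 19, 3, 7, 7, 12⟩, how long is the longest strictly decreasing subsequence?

4

Scanning left to right, the best length ending at each element is: 4→1, 12→1, 10→2, 8→3, 17→1, 14→2, 1→4, 12→3, 19→1, 3→4, 7→4, 7→4, 12→3.
So the longest decreasing subsequence has length 4, e.g. 12, 10, 8, 1.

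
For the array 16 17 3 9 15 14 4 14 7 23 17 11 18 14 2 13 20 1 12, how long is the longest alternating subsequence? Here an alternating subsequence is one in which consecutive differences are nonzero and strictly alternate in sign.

Track the best alternating length ending on an up-step vs a down-step at each position: up/down = 1/1, 2/1, 1/3, 4/3, 4/3, 4/5, 4/5, 6/5, 6/7, 8/1, 8/9, 8/9, 10/9, 10/11, 1/11, 12/11, 12/9, 1/13, 14/13.
The maximum over both is 14; one such subsequence is 16, 17, 3, 9, 4, 14, 7, 23, 17, 18, 2, 13, 1, 12.

14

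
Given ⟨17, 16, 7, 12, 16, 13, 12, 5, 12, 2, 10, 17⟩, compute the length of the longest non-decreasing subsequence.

Scanning left to right, the best length ending at each element is: 17→1, 16→1, 7→1, 12→2, 16→3, 13→3, 12→3, 5→1, 12→4, 2→1, 10→2, 17→5.
So the longest non-decreasing subsequence has length 5, e.g. 7, 12, 12, 12, 17.

5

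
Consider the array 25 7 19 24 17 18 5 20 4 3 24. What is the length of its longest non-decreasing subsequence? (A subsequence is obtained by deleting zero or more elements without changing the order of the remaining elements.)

5

One longest non-decreasing subsequence is 7, 17, 18, 20, 24 (positions 2,5,6,8,11), of length 5; no longer one exists.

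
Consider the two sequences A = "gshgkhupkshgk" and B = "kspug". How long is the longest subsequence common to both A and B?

3

A longest common subsequence is sug (length 3); the LCS DP confirms no longer common subsequence exists.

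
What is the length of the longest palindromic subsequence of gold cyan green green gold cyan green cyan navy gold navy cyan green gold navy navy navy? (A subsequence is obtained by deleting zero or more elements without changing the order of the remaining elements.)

9

One longest palindromic subsequence is gold green cyan navy gold navy cyan green gold (positions 5,7,8,9,10,11,12,13,14); it reads the same forward and backward, and the interval DP gives dp[1][17] = 9.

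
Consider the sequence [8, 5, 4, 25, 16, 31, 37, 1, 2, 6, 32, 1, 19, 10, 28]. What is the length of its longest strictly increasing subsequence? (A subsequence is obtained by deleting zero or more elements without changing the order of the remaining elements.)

Let dp[i] be the longest increasing subsequence ending at position i. Then dp = [1, 1, 1, 2, 2, 3, 4, 1, 2, 3, 4, 1, 4, 4, 5].
The maximum is 5; one witness is 1, 2, 6, 19, 28 at positions 8,9,10,13,15.

5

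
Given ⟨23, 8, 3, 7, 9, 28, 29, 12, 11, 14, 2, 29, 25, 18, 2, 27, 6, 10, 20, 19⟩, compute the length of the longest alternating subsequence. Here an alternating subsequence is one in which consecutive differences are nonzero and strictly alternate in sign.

A longest alternating subsequence is 23, 8, 28, 12, 14, 2, 29, 25, 27, 6, 20, 19 (positions 1,2,6,8,10,11,12,13,16,17,19,20); its 11 consecutive differences strictly alternate in sign, and length 12 is optimal.

12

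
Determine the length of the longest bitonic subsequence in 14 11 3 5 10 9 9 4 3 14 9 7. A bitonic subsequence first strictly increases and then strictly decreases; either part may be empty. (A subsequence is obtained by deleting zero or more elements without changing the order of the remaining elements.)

6

Let inc[i] be the LIS ending at i and dec[i] the longest strictly decreasing subsequence starting at i. inc = [1, 1, 1, 2, 3, 3, 3, 2, 1, 4, 3, 3], dec = [6, 5, 1, 3, 4, 3, 3, 2, 1, 3, 2, 1].
max_i inc[i]+dec[i]−1 = 6, with one witness 14, 11, 10, 9, 4, 3.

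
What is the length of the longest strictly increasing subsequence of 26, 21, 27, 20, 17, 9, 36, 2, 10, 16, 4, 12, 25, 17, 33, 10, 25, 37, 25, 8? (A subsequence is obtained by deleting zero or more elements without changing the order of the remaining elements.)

Let dp[i] be the longest increasing subsequence ending at position i. Then dp = [1, 1, 2, 1, 1, 1, 3, 1, 2, 3, 2, 3, 4, 4, 5, 3, 5, 6, 5, 3].
The maximum is 6; one witness is 9, 10, 16, 25, 33, 37 at positions 6,9,10,13,15,18.

6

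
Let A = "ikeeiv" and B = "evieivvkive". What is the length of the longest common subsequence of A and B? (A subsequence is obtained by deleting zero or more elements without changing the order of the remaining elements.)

A longest common subsequence is ikiv (length 4); the LCS DP confirms no longer common subsequence exists.

4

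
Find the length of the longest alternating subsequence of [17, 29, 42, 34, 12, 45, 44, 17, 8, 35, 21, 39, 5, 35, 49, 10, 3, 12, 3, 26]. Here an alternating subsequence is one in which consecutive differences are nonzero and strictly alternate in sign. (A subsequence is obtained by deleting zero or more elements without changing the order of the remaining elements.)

14

A longest alternating subsequence is 17, 42, 34, 45, 17, 35, 21, 39, 5, 35, 10, 12, 3, 26 (positions 1,3,4,6,8,10,11,12,13,14,16,18,19,20); its 13 consecutive differences strictly alternate in sign, and length 14 is optimal.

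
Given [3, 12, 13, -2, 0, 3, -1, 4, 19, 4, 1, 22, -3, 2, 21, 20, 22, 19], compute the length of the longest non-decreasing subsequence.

Let dp[i] be the longest non-decreasing subsequence ending at position i. Then dp = [1, 2, 3, 1, 2, 3, 2, 4, 5, 5, 3, 6, 1, 4, 6, 6, 7, 6].
The maximum is 7; one witness is -2, 0, 3, 4, 19, 22, 22 at positions 4,5,6,8,9,12,17.

7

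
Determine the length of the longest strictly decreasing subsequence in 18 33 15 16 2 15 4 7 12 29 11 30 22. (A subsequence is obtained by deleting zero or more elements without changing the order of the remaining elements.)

Let dp[i] be the longest decreasing subsequence ending at position i. Then dp = [1, 1, 2, 2, 3, 3, 4, 4, 4, 2, 5, 2, 3].
The maximum is 5; one witness is 18, 16, 15, 12, 11 at positions 1,4,6,9,11.

5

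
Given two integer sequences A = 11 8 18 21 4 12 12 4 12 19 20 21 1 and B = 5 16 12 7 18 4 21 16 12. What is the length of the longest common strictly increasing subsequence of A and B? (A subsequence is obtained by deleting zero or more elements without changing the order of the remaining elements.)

A longest common strictly increasing subsequence is 18, 21 (length 2); it appears in order in both A and B, and no longer such subsequence exists.

2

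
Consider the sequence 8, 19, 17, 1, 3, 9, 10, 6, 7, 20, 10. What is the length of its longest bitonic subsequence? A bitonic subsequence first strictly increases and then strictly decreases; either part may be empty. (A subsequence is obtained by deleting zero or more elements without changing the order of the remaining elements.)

6

Let inc[i] be the LIS ending at i and dec[i] the longest strictly decreasing subsequence starting at i. inc = [1, 2, 2, 1, 2, 3, 4, 3, 4, 5, 5], dec = [2, 4, 3, 1, 1, 2, 2, 1, 1, 2, 1].
max_i inc[i]+dec[i]−1 = 6, with one witness 1, 3, 9, 10, 20, 10.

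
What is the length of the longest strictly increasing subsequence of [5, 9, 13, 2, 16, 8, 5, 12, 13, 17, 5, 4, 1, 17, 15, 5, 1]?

5

Let dp[i] be the longest increasing subsequence ending at position i. Then dp = [1, 2, 3, 1, 4, 2, 2, 3, 4, 5, 2, 2, 1, 5, 5, 3, 1].
The maximum is 5; one witness is 5, 9, 13, 16, 17 at positions 1,2,3,5,10.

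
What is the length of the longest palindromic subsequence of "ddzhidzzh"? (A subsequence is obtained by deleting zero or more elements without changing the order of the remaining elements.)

Using dp[i][j] = 2 + dp[i+1][j−1] if the ends match, else max(dp[i+1][j], dp[i][j−1]):
dp[1][9] = 4. A witness is hzzh at positions 4,7,8,9.

4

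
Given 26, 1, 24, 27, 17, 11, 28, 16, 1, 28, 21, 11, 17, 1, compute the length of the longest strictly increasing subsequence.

4

Let dp[i] be the longest increasing subsequence ending at position i. Then dp = [1, 1, 2, 3, 2, 2, 4, 3, 1, 4, 4, 2, 4, 1].
The maximum is 4; one witness is 1, 24, 27, 28 at positions 2,3,4,7.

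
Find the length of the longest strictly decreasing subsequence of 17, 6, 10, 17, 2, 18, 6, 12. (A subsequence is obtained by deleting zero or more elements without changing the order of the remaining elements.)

One longest decreasing subsequence is 17, 6, 2 (positions 1,2,5), of length 3; no longer one exists.

3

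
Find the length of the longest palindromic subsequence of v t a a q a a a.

5

Using dp[i][j] = 2 + dp[i+1][j−1] if the ends match, else max(dp[i+1][j], dp[i][j−1]):
dp[1][8] = 5. A witness is aaaaa at positions 3,4,6,7,8.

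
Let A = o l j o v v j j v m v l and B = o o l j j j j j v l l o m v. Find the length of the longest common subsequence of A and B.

8

Backtracking the LCS table gives one alignment: o (A1,B2) → l (A2,B3) → j (A3,B6) → j (A7,B7) → j (A8,B8) → v (A9,B9) → m (A10,B13) → v (A11,B14).
So the longest common subsequence has length 8.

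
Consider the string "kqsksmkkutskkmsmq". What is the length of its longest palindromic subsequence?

One longest palindromic subsequence is qsmkkskkmsq (positions 2,5,6,7,8,11,12,13,14,15,17); it reads the same forward and backward, and the interval DP gives dp[1][17] = 11.

11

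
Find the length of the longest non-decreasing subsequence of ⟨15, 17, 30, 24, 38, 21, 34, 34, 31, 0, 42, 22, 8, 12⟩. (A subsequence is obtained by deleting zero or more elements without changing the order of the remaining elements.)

6

One longest non-decreasing subsequence is 15, 17, 30, 34, 34, 42 (positions 1,2,3,7,8,11), of length 6; no longer one exists.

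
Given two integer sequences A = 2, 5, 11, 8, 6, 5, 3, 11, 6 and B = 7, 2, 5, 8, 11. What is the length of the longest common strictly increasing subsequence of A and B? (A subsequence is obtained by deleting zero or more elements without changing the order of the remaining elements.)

For each value that appears in both, track the longest common increasing run ending there.
The best achievable length is 4; one witness is 2, 5, 8, 11 (A-positions 1,2,4,8, B-positions 2,3,4,5).

4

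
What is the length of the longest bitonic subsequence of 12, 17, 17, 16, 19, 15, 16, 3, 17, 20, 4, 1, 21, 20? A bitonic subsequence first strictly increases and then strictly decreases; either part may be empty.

7

One longest bitonic subsequence is 12, 15, 16, 17, 20, 4, 1 (positions 1,6,7,9,10,11,12): it rises to 20 then falls. Length 7 is optimal.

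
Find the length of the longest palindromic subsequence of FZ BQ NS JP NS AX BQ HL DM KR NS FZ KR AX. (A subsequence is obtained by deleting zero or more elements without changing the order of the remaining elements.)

One longest palindromic subsequence is FZ BQ NS JP NS BQ FZ (positions 1,2,3,4,5,7,12); it reads the same forward and backward, and the interval DP gives dp[1][14] = 7.

7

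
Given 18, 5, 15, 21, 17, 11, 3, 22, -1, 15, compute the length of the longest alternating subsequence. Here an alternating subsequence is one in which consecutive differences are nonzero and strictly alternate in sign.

Track the best alternating length ending on an up-step vs a down-step at each position: up/down = 1/1, 1/2, 3/2, 3/1, 3/4, 3/4, 1/4, 5/1, 1/6, 7/6.
The maximum over both is 7; one such subsequence is 18, 5, 21, 17, 22, -1, 15.

7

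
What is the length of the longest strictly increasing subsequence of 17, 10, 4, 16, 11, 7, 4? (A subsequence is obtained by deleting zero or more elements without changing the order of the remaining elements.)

Scanning left to right, the best length ending at each element is: 17→1, 10→1, 4→1, 16→2, 11→2, 7→2, 4→1.
So the longest increasing subsequence has length 2, e.g. 10, 16.

2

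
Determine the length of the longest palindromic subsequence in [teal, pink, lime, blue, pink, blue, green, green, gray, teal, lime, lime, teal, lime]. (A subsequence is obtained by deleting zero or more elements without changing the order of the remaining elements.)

Using dp[i][j] = 2 + dp[i+1][j−1] if the ends match, else max(dp[i+1][j], dp[i][j−1]):
dp[1][14] = 7. A witness is teal lime blue pink blue lime teal at positions 1,3,4,5,6,12,13.

7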